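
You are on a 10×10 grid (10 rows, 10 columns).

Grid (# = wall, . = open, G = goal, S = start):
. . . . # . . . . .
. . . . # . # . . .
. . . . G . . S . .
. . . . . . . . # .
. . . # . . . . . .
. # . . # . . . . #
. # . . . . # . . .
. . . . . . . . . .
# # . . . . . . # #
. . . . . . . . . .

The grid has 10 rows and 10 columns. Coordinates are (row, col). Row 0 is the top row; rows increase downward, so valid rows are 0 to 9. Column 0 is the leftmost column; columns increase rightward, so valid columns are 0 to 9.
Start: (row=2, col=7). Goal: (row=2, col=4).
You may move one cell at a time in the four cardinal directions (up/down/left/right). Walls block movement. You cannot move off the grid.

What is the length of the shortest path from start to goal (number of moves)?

BFS from (row=2, col=7) until reaching (row=2, col=4):
  Distance 0: (row=2, col=7)
  Distance 1: (row=1, col=7), (row=2, col=6), (row=2, col=8), (row=3, col=7)
  Distance 2: (row=0, col=7), (row=1, col=8), (row=2, col=5), (row=2, col=9), (row=3, col=6), (row=4, col=7)
  Distance 3: (row=0, col=6), (row=0, col=8), (row=1, col=5), (row=1, col=9), (row=2, col=4), (row=3, col=5), (row=3, col=9), (row=4, col=6), (row=4, col=8), (row=5, col=7)  <- goal reached here
One shortest path (3 moves): (row=2, col=7) -> (row=2, col=6) -> (row=2, col=5) -> (row=2, col=4)

Answer: Shortest path length: 3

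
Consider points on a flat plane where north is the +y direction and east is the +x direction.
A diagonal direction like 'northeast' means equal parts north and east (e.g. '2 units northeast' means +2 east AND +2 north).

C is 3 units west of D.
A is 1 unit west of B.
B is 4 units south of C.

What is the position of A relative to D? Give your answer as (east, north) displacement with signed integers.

Place D at the origin (east=0, north=0).
  C is 3 units west of D: delta (east=-3, north=+0); C at (east=-3, north=0).
  B is 4 units south of C: delta (east=+0, north=-4); B at (east=-3, north=-4).
  A is 1 unit west of B: delta (east=-1, north=+0); A at (east=-4, north=-4).
Therefore A relative to D: (east=-4, north=-4).

Answer: A is at (east=-4, north=-4) relative to D.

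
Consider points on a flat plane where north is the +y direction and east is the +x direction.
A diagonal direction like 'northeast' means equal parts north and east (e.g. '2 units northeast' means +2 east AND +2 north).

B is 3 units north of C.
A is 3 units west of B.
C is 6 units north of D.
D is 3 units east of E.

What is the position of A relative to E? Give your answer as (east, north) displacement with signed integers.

Answer: A is at (east=0, north=9) relative to E.

Derivation:
Place E at the origin (east=0, north=0).
  D is 3 units east of E: delta (east=+3, north=+0); D at (east=3, north=0).
  C is 6 units north of D: delta (east=+0, north=+6); C at (east=3, north=6).
  B is 3 units north of C: delta (east=+0, north=+3); B at (east=3, north=9).
  A is 3 units west of B: delta (east=-3, north=+0); A at (east=0, north=9).
Therefore A relative to E: (east=0, north=9).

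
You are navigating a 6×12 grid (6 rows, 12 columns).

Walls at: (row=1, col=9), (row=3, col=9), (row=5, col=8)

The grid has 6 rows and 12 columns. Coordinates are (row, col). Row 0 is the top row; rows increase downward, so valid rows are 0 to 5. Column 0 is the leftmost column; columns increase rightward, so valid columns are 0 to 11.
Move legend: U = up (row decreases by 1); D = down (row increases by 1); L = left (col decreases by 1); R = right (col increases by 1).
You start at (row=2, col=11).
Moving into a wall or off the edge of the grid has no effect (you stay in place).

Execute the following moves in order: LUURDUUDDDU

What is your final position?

Answer: Final position: (row=2, col=11)

Derivation:
Start: (row=2, col=11)
  L (left): (row=2, col=11) -> (row=2, col=10)
  U (up): (row=2, col=10) -> (row=1, col=10)
  U (up): (row=1, col=10) -> (row=0, col=10)
  R (right): (row=0, col=10) -> (row=0, col=11)
  D (down): (row=0, col=11) -> (row=1, col=11)
  U (up): (row=1, col=11) -> (row=0, col=11)
  U (up): blocked, stay at (row=0, col=11)
  D (down): (row=0, col=11) -> (row=1, col=11)
  D (down): (row=1, col=11) -> (row=2, col=11)
  D (down): (row=2, col=11) -> (row=3, col=11)
  U (up): (row=3, col=11) -> (row=2, col=11)
Final: (row=2, col=11)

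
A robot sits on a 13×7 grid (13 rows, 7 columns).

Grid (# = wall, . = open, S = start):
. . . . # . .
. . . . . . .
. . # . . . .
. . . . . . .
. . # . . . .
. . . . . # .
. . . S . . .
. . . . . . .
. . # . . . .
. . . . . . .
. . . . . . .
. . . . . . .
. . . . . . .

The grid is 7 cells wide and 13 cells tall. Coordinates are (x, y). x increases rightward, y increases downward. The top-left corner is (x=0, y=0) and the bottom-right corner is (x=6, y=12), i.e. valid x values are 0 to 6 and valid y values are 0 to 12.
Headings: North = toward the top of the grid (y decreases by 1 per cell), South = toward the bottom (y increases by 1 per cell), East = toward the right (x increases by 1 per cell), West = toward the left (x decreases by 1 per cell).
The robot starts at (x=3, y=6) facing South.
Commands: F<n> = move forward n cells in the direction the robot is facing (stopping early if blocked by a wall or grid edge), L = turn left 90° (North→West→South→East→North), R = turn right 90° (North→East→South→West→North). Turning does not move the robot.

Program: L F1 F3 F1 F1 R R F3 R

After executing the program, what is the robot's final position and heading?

Answer: Final position: (x=3, y=6), facing North

Derivation:
Start: (x=3, y=6), facing South
  L: turn left, now facing East
  F1: move forward 1, now at (x=4, y=6)
  F3: move forward 2/3 (blocked), now at (x=6, y=6)
  F1: move forward 0/1 (blocked), now at (x=6, y=6)
  F1: move forward 0/1 (blocked), now at (x=6, y=6)
  R: turn right, now facing South
  R: turn right, now facing West
  F3: move forward 3, now at (x=3, y=6)
  R: turn right, now facing North
Final: (x=3, y=6), facing North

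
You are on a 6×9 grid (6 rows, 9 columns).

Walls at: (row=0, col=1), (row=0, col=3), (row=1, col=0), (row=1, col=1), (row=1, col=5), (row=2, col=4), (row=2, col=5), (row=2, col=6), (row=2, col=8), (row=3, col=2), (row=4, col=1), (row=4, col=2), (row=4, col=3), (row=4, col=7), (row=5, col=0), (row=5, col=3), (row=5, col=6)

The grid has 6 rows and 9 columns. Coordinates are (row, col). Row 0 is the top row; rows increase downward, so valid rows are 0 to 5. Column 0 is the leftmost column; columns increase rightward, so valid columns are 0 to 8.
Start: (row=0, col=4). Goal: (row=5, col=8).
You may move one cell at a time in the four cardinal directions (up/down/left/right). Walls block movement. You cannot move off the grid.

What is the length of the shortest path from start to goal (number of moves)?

Answer: Shortest path length: 9

Derivation:
BFS from (row=0, col=4) until reaching (row=5, col=8):
  Distance 0: (row=0, col=4)
  Distance 1: (row=0, col=5), (row=1, col=4)
  Distance 2: (row=0, col=6), (row=1, col=3)
  Distance 3: (row=0, col=7), (row=1, col=2), (row=1, col=6), (row=2, col=3)
  Distance 4: (row=0, col=2), (row=0, col=8), (row=1, col=7), (row=2, col=2), (row=3, col=3)
  Distance 5: (row=1, col=8), (row=2, col=1), (row=2, col=7), (row=3, col=4)
  Distance 6: (row=2, col=0), (row=3, col=1), (row=3, col=5), (row=3, col=7), (row=4, col=4)
  Distance 7: (row=3, col=0), (row=3, col=6), (row=3, col=8), (row=4, col=5), (row=5, col=4)
  Distance 8: (row=4, col=0), (row=4, col=6), (row=4, col=8), (row=5, col=5)
  Distance 9: (row=5, col=8)  <- goal reached here
One shortest path (9 moves): (row=0, col=4) -> (row=0, col=5) -> (row=0, col=6) -> (row=0, col=7) -> (row=1, col=7) -> (row=2, col=7) -> (row=3, col=7) -> (row=3, col=8) -> (row=4, col=8) -> (row=5, col=8)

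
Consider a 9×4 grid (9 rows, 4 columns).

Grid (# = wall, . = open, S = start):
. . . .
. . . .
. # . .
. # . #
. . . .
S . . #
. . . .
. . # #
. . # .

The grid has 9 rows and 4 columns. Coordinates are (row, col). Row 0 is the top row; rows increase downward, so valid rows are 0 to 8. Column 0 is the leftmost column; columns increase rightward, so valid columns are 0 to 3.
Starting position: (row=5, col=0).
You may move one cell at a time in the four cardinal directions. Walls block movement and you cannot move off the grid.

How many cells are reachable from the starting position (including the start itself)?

Answer: Reachable cells: 28

Derivation:
BFS flood-fill from (row=5, col=0):
  Distance 0: (row=5, col=0)
  Distance 1: (row=4, col=0), (row=5, col=1), (row=6, col=0)
  Distance 2: (row=3, col=0), (row=4, col=1), (row=5, col=2), (row=6, col=1), (row=7, col=0)
  Distance 3: (row=2, col=0), (row=4, col=2), (row=6, col=2), (row=7, col=1), (row=8, col=0)
  Distance 4: (row=1, col=0), (row=3, col=2), (row=4, col=3), (row=6, col=3), (row=8, col=1)
  Distance 5: (row=0, col=0), (row=1, col=1), (row=2, col=2)
  Distance 6: (row=0, col=1), (row=1, col=2), (row=2, col=3)
  Distance 7: (row=0, col=2), (row=1, col=3)
  Distance 8: (row=0, col=3)
Total reachable: 28 (grid has 29 open cells total)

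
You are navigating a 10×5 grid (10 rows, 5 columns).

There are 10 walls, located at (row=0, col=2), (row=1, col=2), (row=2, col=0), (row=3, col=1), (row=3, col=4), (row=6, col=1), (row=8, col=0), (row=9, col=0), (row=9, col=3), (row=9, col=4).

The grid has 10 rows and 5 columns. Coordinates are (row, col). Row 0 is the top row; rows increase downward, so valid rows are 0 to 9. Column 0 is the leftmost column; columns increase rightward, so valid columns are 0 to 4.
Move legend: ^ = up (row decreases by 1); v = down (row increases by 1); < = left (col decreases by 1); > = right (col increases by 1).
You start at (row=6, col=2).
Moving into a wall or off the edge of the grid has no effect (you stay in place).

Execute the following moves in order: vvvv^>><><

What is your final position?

Answer: Final position: (row=8, col=3)

Derivation:
Start: (row=6, col=2)
  v (down): (row=6, col=2) -> (row=7, col=2)
  v (down): (row=7, col=2) -> (row=8, col=2)
  v (down): (row=8, col=2) -> (row=9, col=2)
  v (down): blocked, stay at (row=9, col=2)
  ^ (up): (row=9, col=2) -> (row=8, col=2)
  > (right): (row=8, col=2) -> (row=8, col=3)
  > (right): (row=8, col=3) -> (row=8, col=4)
  < (left): (row=8, col=4) -> (row=8, col=3)
  > (right): (row=8, col=3) -> (row=8, col=4)
  < (left): (row=8, col=4) -> (row=8, col=3)
Final: (row=8, col=3)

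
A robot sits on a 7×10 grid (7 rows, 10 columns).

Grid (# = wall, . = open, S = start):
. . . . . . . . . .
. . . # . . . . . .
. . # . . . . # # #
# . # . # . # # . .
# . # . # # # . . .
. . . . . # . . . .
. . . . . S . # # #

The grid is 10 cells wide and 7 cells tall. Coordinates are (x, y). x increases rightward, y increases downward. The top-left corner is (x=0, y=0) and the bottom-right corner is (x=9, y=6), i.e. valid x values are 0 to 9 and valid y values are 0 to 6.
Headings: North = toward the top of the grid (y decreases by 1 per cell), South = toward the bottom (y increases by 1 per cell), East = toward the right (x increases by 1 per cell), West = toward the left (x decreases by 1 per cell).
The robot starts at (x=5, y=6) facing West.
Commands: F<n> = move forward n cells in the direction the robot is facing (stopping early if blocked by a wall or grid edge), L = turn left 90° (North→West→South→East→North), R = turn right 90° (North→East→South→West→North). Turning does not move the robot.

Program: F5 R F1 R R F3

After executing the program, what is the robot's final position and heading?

Answer: Final position: (x=0, y=6), facing South

Derivation:
Start: (x=5, y=6), facing West
  F5: move forward 5, now at (x=0, y=6)
  R: turn right, now facing North
  F1: move forward 1, now at (x=0, y=5)
  R: turn right, now facing East
  R: turn right, now facing South
  F3: move forward 1/3 (blocked), now at (x=0, y=6)
Final: (x=0, y=6), facing South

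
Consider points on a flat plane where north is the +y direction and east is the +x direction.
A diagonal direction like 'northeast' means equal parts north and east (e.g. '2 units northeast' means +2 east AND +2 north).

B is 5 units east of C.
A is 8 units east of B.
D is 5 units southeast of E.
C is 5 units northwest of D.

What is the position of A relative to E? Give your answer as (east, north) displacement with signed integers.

Place E at the origin (east=0, north=0).
  D is 5 units southeast of E: delta (east=+5, north=-5); D at (east=5, north=-5).
  C is 5 units northwest of D: delta (east=-5, north=+5); C at (east=0, north=0).
  B is 5 units east of C: delta (east=+5, north=+0); B at (east=5, north=0).
  A is 8 units east of B: delta (east=+8, north=+0); A at (east=13, north=0).
Therefore A relative to E: (east=13, north=0).

Answer: A is at (east=13, north=0) relative to E.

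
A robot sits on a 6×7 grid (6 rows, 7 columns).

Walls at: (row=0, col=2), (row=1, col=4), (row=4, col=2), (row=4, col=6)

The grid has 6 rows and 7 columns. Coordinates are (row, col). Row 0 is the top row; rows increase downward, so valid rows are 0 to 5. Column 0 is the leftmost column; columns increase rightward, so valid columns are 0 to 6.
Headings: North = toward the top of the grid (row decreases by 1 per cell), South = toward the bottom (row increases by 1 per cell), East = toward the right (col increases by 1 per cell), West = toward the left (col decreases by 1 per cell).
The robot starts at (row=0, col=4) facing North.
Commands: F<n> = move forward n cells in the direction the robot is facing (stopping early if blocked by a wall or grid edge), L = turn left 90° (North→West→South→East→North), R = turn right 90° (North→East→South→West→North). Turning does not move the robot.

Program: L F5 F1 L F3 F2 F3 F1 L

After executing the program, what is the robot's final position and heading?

Answer: Final position: (row=5, col=3), facing East

Derivation:
Start: (row=0, col=4), facing North
  L: turn left, now facing West
  F5: move forward 1/5 (blocked), now at (row=0, col=3)
  F1: move forward 0/1 (blocked), now at (row=0, col=3)
  L: turn left, now facing South
  F3: move forward 3, now at (row=3, col=3)
  F2: move forward 2, now at (row=5, col=3)
  F3: move forward 0/3 (blocked), now at (row=5, col=3)
  F1: move forward 0/1 (blocked), now at (row=5, col=3)
  L: turn left, now facing East
Final: (row=5, col=3), facing East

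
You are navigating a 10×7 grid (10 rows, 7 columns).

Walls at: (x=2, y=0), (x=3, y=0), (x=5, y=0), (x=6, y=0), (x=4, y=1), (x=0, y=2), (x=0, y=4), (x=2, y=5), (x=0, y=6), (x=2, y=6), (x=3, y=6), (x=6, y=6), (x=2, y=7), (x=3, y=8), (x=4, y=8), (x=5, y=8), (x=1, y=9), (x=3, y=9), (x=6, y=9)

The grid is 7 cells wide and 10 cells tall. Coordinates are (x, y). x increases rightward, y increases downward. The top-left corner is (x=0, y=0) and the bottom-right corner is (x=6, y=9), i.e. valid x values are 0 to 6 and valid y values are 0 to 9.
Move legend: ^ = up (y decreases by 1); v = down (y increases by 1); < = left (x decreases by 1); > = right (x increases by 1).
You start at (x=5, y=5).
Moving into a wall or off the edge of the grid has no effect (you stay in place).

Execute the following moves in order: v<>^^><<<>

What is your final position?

Start: (x=5, y=5)
  v (down): (x=5, y=5) -> (x=5, y=6)
  < (left): (x=5, y=6) -> (x=4, y=6)
  > (right): (x=4, y=6) -> (x=5, y=6)
  ^ (up): (x=5, y=6) -> (x=5, y=5)
  ^ (up): (x=5, y=5) -> (x=5, y=4)
  > (right): (x=5, y=4) -> (x=6, y=4)
  < (left): (x=6, y=4) -> (x=5, y=4)
  < (left): (x=5, y=4) -> (x=4, y=4)
  < (left): (x=4, y=4) -> (x=3, y=4)
  > (right): (x=3, y=4) -> (x=4, y=4)
Final: (x=4, y=4)

Answer: Final position: (x=4, y=4)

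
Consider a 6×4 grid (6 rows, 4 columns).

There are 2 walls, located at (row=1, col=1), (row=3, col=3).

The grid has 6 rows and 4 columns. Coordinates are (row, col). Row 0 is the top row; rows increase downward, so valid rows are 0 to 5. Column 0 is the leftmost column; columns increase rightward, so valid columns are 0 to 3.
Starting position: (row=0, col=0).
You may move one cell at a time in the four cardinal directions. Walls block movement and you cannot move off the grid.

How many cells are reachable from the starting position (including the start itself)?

BFS flood-fill from (row=0, col=0):
  Distance 0: (row=0, col=0)
  Distance 1: (row=0, col=1), (row=1, col=0)
  Distance 2: (row=0, col=2), (row=2, col=0)
  Distance 3: (row=0, col=3), (row=1, col=2), (row=2, col=1), (row=3, col=0)
  Distance 4: (row=1, col=3), (row=2, col=2), (row=3, col=1), (row=4, col=0)
  Distance 5: (row=2, col=3), (row=3, col=2), (row=4, col=1), (row=5, col=0)
  Distance 6: (row=4, col=2), (row=5, col=1)
  Distance 7: (row=4, col=3), (row=5, col=2)
  Distance 8: (row=5, col=3)
Total reachable: 22 (grid has 22 open cells total)

Answer: Reachable cells: 22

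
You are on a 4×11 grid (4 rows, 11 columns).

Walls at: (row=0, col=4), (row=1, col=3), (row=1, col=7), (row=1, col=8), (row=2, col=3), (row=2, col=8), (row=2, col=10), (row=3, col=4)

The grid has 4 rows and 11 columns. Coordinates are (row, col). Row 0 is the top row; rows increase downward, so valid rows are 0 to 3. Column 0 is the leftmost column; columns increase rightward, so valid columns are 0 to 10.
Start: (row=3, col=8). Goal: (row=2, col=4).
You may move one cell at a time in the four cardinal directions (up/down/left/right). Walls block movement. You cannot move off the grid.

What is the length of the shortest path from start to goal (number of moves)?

Answer: Shortest path length: 5

Derivation:
BFS from (row=3, col=8) until reaching (row=2, col=4):
  Distance 0: (row=3, col=8)
  Distance 1: (row=3, col=7), (row=3, col=9)
  Distance 2: (row=2, col=7), (row=2, col=9), (row=3, col=6), (row=3, col=10)
  Distance 3: (row=1, col=9), (row=2, col=6), (row=3, col=5)
  Distance 4: (row=0, col=9), (row=1, col=6), (row=1, col=10), (row=2, col=5)
  Distance 5: (row=0, col=6), (row=0, col=8), (row=0, col=10), (row=1, col=5), (row=2, col=4)  <- goal reached here
One shortest path (5 moves): (row=3, col=8) -> (row=3, col=7) -> (row=3, col=6) -> (row=3, col=5) -> (row=2, col=5) -> (row=2, col=4)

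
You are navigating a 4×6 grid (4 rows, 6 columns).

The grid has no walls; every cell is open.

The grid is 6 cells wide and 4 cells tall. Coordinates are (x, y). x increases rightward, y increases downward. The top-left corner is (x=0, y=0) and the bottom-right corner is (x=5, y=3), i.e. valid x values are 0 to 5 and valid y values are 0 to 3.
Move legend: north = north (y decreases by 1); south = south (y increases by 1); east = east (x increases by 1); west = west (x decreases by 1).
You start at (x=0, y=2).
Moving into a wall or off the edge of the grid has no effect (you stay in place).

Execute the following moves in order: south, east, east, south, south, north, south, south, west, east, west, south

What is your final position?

Start: (x=0, y=2)
  south (south): (x=0, y=2) -> (x=0, y=3)
  east (east): (x=0, y=3) -> (x=1, y=3)
  east (east): (x=1, y=3) -> (x=2, y=3)
  south (south): blocked, stay at (x=2, y=3)
  south (south): blocked, stay at (x=2, y=3)
  north (north): (x=2, y=3) -> (x=2, y=2)
  south (south): (x=2, y=2) -> (x=2, y=3)
  south (south): blocked, stay at (x=2, y=3)
  west (west): (x=2, y=3) -> (x=1, y=3)
  east (east): (x=1, y=3) -> (x=2, y=3)
  west (west): (x=2, y=3) -> (x=1, y=3)
  south (south): blocked, stay at (x=1, y=3)
Final: (x=1, y=3)

Answer: Final position: (x=1, y=3)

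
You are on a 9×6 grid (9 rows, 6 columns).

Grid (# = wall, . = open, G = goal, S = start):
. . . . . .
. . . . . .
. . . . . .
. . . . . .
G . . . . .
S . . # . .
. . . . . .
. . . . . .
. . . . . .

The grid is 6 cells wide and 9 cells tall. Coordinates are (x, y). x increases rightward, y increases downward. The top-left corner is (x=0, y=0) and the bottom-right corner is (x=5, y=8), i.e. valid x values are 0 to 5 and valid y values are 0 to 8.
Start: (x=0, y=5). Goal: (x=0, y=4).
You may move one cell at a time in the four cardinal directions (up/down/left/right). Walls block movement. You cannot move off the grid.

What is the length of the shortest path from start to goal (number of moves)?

BFS from (x=0, y=5) until reaching (x=0, y=4):
  Distance 0: (x=0, y=5)
  Distance 1: (x=0, y=4), (x=1, y=5), (x=0, y=6)  <- goal reached here
One shortest path (1 moves): (x=0, y=5) -> (x=0, y=4)

Answer: Shortest path length: 1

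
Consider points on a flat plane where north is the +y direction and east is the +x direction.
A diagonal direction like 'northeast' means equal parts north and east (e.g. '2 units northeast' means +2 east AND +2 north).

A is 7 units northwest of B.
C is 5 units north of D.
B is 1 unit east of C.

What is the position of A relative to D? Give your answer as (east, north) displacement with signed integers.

Answer: A is at (east=-6, north=12) relative to D.

Derivation:
Place D at the origin (east=0, north=0).
  C is 5 units north of D: delta (east=+0, north=+5); C at (east=0, north=5).
  B is 1 unit east of C: delta (east=+1, north=+0); B at (east=1, north=5).
  A is 7 units northwest of B: delta (east=-7, north=+7); A at (east=-6, north=12).
Therefore A relative to D: (east=-6, north=12).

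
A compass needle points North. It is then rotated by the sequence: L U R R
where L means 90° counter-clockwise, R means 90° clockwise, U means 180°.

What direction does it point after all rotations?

Start: North
  L (left (90° counter-clockwise)) -> West
  U (U-turn (180°)) -> East
  R (right (90° clockwise)) -> South
  R (right (90° clockwise)) -> West
Final: West

Answer: Final heading: West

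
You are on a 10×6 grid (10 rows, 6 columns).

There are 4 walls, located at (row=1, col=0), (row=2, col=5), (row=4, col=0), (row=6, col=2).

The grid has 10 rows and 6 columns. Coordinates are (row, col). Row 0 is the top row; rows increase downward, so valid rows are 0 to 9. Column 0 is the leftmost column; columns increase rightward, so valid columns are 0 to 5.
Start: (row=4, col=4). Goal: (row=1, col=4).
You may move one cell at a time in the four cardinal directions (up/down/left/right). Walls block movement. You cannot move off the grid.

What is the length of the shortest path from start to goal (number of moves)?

BFS from (row=4, col=4) until reaching (row=1, col=4):
  Distance 0: (row=4, col=4)
  Distance 1: (row=3, col=4), (row=4, col=3), (row=4, col=5), (row=5, col=4)
  Distance 2: (row=2, col=4), (row=3, col=3), (row=3, col=5), (row=4, col=2), (row=5, col=3), (row=5, col=5), (row=6, col=4)
  Distance 3: (row=1, col=4), (row=2, col=3), (row=3, col=2), (row=4, col=1), (row=5, col=2), (row=6, col=3), (row=6, col=5), (row=7, col=4)  <- goal reached here
One shortest path (3 moves): (row=4, col=4) -> (row=3, col=4) -> (row=2, col=4) -> (row=1, col=4)

Answer: Shortest path length: 3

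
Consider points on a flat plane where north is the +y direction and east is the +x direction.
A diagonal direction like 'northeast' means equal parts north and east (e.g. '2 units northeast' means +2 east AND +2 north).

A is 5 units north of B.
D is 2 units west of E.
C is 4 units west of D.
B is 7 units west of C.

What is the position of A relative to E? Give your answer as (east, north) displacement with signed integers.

Answer: A is at (east=-13, north=5) relative to E.

Derivation:
Place E at the origin (east=0, north=0).
  D is 2 units west of E: delta (east=-2, north=+0); D at (east=-2, north=0).
  C is 4 units west of D: delta (east=-4, north=+0); C at (east=-6, north=0).
  B is 7 units west of C: delta (east=-7, north=+0); B at (east=-13, north=0).
  A is 5 units north of B: delta (east=+0, north=+5); A at (east=-13, north=5).
Therefore A relative to E: (east=-13, north=5).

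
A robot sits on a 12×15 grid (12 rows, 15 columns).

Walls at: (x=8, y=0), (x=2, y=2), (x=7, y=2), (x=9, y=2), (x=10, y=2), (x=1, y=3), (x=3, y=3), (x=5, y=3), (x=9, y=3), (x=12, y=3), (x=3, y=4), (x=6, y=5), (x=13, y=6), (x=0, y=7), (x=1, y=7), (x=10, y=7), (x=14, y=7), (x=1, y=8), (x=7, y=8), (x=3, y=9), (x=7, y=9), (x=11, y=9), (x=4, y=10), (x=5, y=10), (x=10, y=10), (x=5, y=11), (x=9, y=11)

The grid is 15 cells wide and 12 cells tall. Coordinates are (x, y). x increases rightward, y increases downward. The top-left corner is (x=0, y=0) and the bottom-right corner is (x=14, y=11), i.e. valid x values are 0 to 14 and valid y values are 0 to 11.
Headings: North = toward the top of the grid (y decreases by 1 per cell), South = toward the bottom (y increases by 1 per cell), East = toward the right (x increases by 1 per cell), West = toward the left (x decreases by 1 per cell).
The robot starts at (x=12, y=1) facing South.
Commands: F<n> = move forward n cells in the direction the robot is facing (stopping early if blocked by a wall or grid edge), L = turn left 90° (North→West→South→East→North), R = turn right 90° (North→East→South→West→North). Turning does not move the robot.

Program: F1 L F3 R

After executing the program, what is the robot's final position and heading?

Answer: Final position: (x=14, y=2), facing South

Derivation:
Start: (x=12, y=1), facing South
  F1: move forward 1, now at (x=12, y=2)
  L: turn left, now facing East
  F3: move forward 2/3 (blocked), now at (x=14, y=2)
  R: turn right, now facing South
Final: (x=14, y=2), facing South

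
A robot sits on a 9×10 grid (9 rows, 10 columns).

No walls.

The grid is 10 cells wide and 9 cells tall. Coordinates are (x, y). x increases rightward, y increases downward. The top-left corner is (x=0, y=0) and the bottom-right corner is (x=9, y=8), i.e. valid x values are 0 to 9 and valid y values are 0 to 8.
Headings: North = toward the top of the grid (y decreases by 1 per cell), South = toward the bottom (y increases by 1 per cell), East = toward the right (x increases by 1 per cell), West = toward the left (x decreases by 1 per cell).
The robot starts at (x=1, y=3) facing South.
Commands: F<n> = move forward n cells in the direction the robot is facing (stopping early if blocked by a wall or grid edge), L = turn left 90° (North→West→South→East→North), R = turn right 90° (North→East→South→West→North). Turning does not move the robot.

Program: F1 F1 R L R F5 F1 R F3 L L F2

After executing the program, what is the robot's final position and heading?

Start: (x=1, y=3), facing South
  F1: move forward 1, now at (x=1, y=4)
  F1: move forward 1, now at (x=1, y=5)
  R: turn right, now facing West
  L: turn left, now facing South
  R: turn right, now facing West
  F5: move forward 1/5 (blocked), now at (x=0, y=5)
  F1: move forward 0/1 (blocked), now at (x=0, y=5)
  R: turn right, now facing North
  F3: move forward 3, now at (x=0, y=2)
  L: turn left, now facing West
  L: turn left, now facing South
  F2: move forward 2, now at (x=0, y=4)
Final: (x=0, y=4), facing South

Answer: Final position: (x=0, y=4), facing South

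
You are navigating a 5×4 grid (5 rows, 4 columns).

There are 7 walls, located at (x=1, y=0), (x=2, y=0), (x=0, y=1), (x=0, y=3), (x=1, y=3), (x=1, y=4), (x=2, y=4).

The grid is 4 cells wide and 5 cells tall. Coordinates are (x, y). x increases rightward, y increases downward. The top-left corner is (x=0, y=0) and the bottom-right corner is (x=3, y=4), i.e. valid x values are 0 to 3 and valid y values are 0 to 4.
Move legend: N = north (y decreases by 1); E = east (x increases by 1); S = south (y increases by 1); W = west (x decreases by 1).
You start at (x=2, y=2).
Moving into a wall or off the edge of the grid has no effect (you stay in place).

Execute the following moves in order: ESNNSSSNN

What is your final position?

Start: (x=2, y=2)
  E (east): (x=2, y=2) -> (x=3, y=2)
  S (south): (x=3, y=2) -> (x=3, y=3)
  N (north): (x=3, y=3) -> (x=3, y=2)
  N (north): (x=3, y=2) -> (x=3, y=1)
  S (south): (x=3, y=1) -> (x=3, y=2)
  S (south): (x=3, y=2) -> (x=3, y=3)
  S (south): (x=3, y=3) -> (x=3, y=4)
  N (north): (x=3, y=4) -> (x=3, y=3)
  N (north): (x=3, y=3) -> (x=3, y=2)
Final: (x=3, y=2)

Answer: Final position: (x=3, y=2)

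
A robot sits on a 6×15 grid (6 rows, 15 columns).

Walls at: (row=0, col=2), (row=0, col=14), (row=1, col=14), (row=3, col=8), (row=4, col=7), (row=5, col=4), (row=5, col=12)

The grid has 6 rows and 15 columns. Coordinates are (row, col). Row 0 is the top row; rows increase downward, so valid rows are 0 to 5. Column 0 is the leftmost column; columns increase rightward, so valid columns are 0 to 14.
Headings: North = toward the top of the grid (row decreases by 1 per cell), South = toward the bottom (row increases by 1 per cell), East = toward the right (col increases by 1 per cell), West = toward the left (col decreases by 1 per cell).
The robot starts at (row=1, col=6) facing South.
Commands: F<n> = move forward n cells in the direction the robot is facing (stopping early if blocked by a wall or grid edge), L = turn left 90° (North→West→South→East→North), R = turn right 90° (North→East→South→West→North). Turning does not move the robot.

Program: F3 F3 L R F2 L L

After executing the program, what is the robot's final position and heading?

Answer: Final position: (row=5, col=6), facing North

Derivation:
Start: (row=1, col=6), facing South
  F3: move forward 3, now at (row=4, col=6)
  F3: move forward 1/3 (blocked), now at (row=5, col=6)
  L: turn left, now facing East
  R: turn right, now facing South
  F2: move forward 0/2 (blocked), now at (row=5, col=6)
  L: turn left, now facing East
  L: turn left, now facing North
Final: (row=5, col=6), facing North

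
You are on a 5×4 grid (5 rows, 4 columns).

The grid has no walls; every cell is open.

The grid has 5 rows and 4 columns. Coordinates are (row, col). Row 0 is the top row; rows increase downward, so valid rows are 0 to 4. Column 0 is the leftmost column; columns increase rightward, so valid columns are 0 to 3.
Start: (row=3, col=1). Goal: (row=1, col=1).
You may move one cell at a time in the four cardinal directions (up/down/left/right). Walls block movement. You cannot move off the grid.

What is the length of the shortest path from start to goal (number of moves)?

BFS from (row=3, col=1) until reaching (row=1, col=1):
  Distance 0: (row=3, col=1)
  Distance 1: (row=2, col=1), (row=3, col=0), (row=3, col=2), (row=4, col=1)
  Distance 2: (row=1, col=1), (row=2, col=0), (row=2, col=2), (row=3, col=3), (row=4, col=0), (row=4, col=2)  <- goal reached here
One shortest path (2 moves): (row=3, col=1) -> (row=2, col=1) -> (row=1, col=1)

Answer: Shortest path length: 2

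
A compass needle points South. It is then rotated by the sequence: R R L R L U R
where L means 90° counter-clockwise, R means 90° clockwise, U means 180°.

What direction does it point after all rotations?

Answer: Final heading: South

Derivation:
Start: South
  R (right (90° clockwise)) -> West
  R (right (90° clockwise)) -> North
  L (left (90° counter-clockwise)) -> West
  R (right (90° clockwise)) -> North
  L (left (90° counter-clockwise)) -> West
  U (U-turn (180°)) -> East
  R (right (90° clockwise)) -> South
Final: South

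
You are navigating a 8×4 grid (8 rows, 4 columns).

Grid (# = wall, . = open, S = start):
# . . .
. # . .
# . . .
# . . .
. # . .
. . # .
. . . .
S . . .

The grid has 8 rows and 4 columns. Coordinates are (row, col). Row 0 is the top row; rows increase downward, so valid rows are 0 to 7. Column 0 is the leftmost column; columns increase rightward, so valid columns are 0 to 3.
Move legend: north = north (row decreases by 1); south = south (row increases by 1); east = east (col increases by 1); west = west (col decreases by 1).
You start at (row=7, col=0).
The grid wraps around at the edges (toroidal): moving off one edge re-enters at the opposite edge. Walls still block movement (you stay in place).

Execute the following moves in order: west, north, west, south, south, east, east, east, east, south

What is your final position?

Start: (row=7, col=0)
  west (west): (row=7, col=0) -> (row=7, col=3)
  north (north): (row=7, col=3) -> (row=6, col=3)
  west (west): (row=6, col=3) -> (row=6, col=2)
  south (south): (row=6, col=2) -> (row=7, col=2)
  south (south): (row=7, col=2) -> (row=0, col=2)
  east (east): (row=0, col=2) -> (row=0, col=3)
  [×3]east (east): blocked, stay at (row=0, col=3)
  south (south): (row=0, col=3) -> (row=1, col=3)
Final: (row=1, col=3)

Answer: Final position: (row=1, col=3)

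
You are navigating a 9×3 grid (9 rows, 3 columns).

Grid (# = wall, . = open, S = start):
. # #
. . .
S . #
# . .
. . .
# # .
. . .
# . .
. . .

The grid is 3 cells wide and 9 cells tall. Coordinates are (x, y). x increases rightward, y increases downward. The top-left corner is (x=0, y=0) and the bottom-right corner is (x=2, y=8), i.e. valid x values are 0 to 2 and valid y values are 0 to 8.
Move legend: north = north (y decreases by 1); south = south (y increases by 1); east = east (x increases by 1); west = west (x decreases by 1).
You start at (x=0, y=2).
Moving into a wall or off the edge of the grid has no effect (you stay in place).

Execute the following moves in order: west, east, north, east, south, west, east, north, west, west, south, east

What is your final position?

Start: (x=0, y=2)
  west (west): blocked, stay at (x=0, y=2)
  east (east): (x=0, y=2) -> (x=1, y=2)
  north (north): (x=1, y=2) -> (x=1, y=1)
  east (east): (x=1, y=1) -> (x=2, y=1)
  south (south): blocked, stay at (x=2, y=1)
  west (west): (x=2, y=1) -> (x=1, y=1)
  east (east): (x=1, y=1) -> (x=2, y=1)
  north (north): blocked, stay at (x=2, y=1)
  west (west): (x=2, y=1) -> (x=1, y=1)
  west (west): (x=1, y=1) -> (x=0, y=1)
  south (south): (x=0, y=1) -> (x=0, y=2)
  east (east): (x=0, y=2) -> (x=1, y=2)
Final: (x=1, y=2)

Answer: Final position: (x=1, y=2)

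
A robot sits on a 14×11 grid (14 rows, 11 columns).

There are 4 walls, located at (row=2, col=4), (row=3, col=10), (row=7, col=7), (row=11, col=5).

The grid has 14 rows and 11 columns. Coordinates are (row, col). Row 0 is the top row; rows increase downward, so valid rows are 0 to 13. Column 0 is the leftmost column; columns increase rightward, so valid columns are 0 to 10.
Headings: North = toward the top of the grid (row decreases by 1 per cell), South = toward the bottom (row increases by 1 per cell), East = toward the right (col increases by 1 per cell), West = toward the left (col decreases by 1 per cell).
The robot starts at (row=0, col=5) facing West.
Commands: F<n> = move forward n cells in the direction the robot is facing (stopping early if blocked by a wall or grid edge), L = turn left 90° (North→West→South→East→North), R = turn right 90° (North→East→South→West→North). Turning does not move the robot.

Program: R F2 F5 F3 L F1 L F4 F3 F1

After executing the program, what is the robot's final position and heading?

Answer: Final position: (row=1, col=4), facing South

Derivation:
Start: (row=0, col=5), facing West
  R: turn right, now facing North
  F2: move forward 0/2 (blocked), now at (row=0, col=5)
  F5: move forward 0/5 (blocked), now at (row=0, col=5)
  F3: move forward 0/3 (blocked), now at (row=0, col=5)
  L: turn left, now facing West
  F1: move forward 1, now at (row=0, col=4)
  L: turn left, now facing South
  F4: move forward 1/4 (blocked), now at (row=1, col=4)
  F3: move forward 0/3 (blocked), now at (row=1, col=4)
  F1: move forward 0/1 (blocked), now at (row=1, col=4)
Final: (row=1, col=4), facing South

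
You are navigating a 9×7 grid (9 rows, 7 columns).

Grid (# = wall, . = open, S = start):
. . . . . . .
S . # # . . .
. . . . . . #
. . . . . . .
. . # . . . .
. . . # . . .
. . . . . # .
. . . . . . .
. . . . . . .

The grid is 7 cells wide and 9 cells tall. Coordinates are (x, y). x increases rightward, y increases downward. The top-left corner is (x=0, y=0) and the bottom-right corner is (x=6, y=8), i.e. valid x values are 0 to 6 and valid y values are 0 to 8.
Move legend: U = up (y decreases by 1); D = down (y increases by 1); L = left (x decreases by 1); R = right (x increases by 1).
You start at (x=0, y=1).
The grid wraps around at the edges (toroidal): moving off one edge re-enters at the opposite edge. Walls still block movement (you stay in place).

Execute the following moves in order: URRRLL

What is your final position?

Answer: Final position: (x=1, y=0)

Derivation:
Start: (x=0, y=1)
  U (up): (x=0, y=1) -> (x=0, y=0)
  R (right): (x=0, y=0) -> (x=1, y=0)
  R (right): (x=1, y=0) -> (x=2, y=0)
  R (right): (x=2, y=0) -> (x=3, y=0)
  L (left): (x=3, y=0) -> (x=2, y=0)
  L (left): (x=2, y=0) -> (x=1, y=0)
Final: (x=1, y=0)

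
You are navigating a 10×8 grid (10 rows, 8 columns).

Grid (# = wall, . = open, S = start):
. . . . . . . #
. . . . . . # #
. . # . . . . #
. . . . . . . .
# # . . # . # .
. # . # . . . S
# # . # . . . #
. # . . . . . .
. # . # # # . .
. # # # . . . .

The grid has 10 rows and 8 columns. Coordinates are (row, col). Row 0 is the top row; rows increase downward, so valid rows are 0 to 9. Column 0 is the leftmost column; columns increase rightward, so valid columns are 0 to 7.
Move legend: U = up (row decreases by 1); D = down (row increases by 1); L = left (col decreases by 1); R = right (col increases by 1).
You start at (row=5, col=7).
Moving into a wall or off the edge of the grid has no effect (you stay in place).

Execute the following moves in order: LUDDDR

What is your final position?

Start: (row=5, col=7)
  L (left): (row=5, col=7) -> (row=5, col=6)
  U (up): blocked, stay at (row=5, col=6)
  D (down): (row=5, col=6) -> (row=6, col=6)
  D (down): (row=6, col=6) -> (row=7, col=6)
  D (down): (row=7, col=6) -> (row=8, col=6)
  R (right): (row=8, col=6) -> (row=8, col=7)
Final: (row=8, col=7)

Answer: Final position: (row=8, col=7)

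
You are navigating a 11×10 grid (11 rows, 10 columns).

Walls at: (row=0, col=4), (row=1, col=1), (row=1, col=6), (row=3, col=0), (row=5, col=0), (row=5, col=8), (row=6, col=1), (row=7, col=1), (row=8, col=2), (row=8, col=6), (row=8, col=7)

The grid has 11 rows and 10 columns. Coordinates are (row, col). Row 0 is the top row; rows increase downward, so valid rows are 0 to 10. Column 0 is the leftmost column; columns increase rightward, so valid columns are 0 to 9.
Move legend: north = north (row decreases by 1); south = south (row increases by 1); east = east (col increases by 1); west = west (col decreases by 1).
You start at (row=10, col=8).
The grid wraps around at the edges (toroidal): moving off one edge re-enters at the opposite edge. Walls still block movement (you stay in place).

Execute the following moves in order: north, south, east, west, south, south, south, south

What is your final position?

Answer: Final position: (row=3, col=8)

Derivation:
Start: (row=10, col=8)
  north (north): (row=10, col=8) -> (row=9, col=8)
  south (south): (row=9, col=8) -> (row=10, col=8)
  east (east): (row=10, col=8) -> (row=10, col=9)
  west (west): (row=10, col=9) -> (row=10, col=8)
  south (south): (row=10, col=8) -> (row=0, col=8)
  south (south): (row=0, col=8) -> (row=1, col=8)
  south (south): (row=1, col=8) -> (row=2, col=8)
  south (south): (row=2, col=8) -> (row=3, col=8)
Final: (row=3, col=8)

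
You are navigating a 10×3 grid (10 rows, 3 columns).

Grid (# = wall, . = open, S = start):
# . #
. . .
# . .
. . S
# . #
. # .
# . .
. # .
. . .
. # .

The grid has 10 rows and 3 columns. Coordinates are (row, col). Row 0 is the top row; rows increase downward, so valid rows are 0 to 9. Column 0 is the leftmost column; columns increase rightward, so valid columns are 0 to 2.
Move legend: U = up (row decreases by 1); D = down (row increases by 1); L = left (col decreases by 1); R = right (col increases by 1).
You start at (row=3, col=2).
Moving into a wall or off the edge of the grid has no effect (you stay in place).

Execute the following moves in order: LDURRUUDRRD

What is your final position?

Answer: Final position: (row=3, col=2)

Derivation:
Start: (row=3, col=2)
  L (left): (row=3, col=2) -> (row=3, col=1)
  D (down): (row=3, col=1) -> (row=4, col=1)
  U (up): (row=4, col=1) -> (row=3, col=1)
  R (right): (row=3, col=1) -> (row=3, col=2)
  R (right): blocked, stay at (row=3, col=2)
  U (up): (row=3, col=2) -> (row=2, col=2)
  U (up): (row=2, col=2) -> (row=1, col=2)
  D (down): (row=1, col=2) -> (row=2, col=2)
  R (right): blocked, stay at (row=2, col=2)
  R (right): blocked, stay at (row=2, col=2)
  D (down): (row=2, col=2) -> (row=3, col=2)
Final: (row=3, col=2)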